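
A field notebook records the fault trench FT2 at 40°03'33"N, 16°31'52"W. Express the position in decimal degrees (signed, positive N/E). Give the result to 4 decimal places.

lat: 40.0592° N → +40.0592°
lon: 16.5311° W → -16.5311°

+40.0592°, -16.5311°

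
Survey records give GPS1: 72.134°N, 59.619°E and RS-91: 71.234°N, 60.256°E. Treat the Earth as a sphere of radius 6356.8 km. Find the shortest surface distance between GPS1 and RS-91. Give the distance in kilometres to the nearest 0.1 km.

102.3 km

Δφ = -0.9000°,  Δλ = 0.6370°
a = sin²(Δφ/2) + cos φ₁ cos φ₂ sin²(Δλ/2) = 0.000065
c = 2·arcsin(√a) = 0.016092 rad = 0.9220°
d = R·c = 6356.8 × 0.016092 = 102.3 km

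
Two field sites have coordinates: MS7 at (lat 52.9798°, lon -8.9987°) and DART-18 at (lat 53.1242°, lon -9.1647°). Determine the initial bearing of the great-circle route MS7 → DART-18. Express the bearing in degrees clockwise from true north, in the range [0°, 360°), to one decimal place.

Δλ = -0.1660°
y = sin Δλ · cos φ₂ = -0.001739
x = cos φ₁ sin φ₂ − sin φ₁ cos φ₂ cos Δλ = 0.002522
θ = atan2(y, x) = -34.5783° → 325.4217° (mod 360°)

325.4°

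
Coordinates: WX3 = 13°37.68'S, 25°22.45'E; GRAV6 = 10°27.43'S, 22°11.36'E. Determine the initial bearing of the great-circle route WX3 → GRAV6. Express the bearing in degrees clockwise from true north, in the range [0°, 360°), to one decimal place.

315.2°

WX3: φ = -13.62800°, λ = +25.37417°
GRAV6: φ = -10.45717°, λ = +22.18933°
Δλ = -3.1848°
y = sin Δλ · cos φ₂ = -0.054634
x = cos φ₁ sin φ₂ − sin φ₁ cos φ₂ cos Δλ = 0.054955
θ = atan2(y, x) = -44.8322° → 315.1678° (mod 360°)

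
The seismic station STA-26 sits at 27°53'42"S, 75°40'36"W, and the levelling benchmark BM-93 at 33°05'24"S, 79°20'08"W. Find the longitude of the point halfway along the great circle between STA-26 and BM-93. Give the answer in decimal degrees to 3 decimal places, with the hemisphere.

77.457°W

STA-26: φ = -27.89500°, λ = -75.67667°
BM-93: φ = -33.09000°, λ = -79.33556°
Bx = cos φ₂ cos Δλ = 0.836106,  By = cos φ₂ sin Δλ = -0.053466
φₘ = atan2(sin φ₁ + sin φ₂, √((cos φ₁ + Bx)² + By²)) = -30.50527°
λₘ = λ₁ + atan2(By, cos φ₁ + Bx) = -77.45722°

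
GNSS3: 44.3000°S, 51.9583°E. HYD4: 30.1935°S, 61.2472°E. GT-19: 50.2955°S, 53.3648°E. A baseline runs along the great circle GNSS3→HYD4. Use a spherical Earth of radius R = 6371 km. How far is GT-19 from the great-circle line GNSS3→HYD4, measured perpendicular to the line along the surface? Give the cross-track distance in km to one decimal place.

425.6 km

δ₁₃ = central angle GNSS3→GT-19 = 0.105952 rad  (haversine)
θ₁₃ = bearing GNSS3→GT-19 = 171.473°,  θ₁₂ = bearing GNSS3→HYD4 = 30.610°
dₓₜ = R·arcsin(sin δ₁₃ · sin(θ₁₃ − θ₁₂)) = 6371·arcsin(0.10575·sin(140.863°)) = 425.577 km
|dₓₜ| = 425.577 km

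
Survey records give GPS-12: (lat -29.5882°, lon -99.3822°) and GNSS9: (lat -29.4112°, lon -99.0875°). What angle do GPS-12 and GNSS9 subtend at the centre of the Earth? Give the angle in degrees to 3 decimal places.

0.312°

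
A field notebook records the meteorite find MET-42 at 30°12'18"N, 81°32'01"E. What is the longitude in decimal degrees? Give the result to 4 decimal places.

81.5336°E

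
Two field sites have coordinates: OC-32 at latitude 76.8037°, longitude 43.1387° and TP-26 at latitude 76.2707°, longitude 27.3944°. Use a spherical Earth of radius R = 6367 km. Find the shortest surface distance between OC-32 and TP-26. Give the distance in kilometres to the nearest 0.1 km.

410.3 km

Δφ = -0.5330°,  Δλ = -15.7443°
a = sin²(Δφ/2) + cos φ₁ cos φ₂ sin²(Δλ/2) = 0.001038
c = 2·arcsin(√a) = 0.064447 rad = 3.6926°
d = R·c = 6367 × 0.064447 = 410.3 km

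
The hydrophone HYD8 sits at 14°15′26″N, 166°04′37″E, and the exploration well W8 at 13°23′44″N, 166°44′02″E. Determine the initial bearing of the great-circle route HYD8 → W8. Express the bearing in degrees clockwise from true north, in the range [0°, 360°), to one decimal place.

HYD8: φ = +14.25722°, λ = +166.07694°
W8: φ = +13.39556°, λ = +166.73389°
Δλ = 0.6569°
y = sin Δλ · cos φ₂ = 0.011154
x = cos φ₁ sin φ₂ − sin φ₁ cos φ₂ cos Δλ = -0.015023
θ = atan2(y, x) = 143.4077° → 143.4077° (mod 360°)

143.4°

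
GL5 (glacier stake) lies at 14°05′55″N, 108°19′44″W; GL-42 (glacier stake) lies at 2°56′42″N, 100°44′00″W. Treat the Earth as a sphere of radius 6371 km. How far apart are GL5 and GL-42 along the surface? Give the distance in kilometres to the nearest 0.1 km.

1494.5 km

GL5: φ = +14.09861°, λ = -108.32889°
GL-42: φ = +2.94500°, λ = -100.73333°
Δφ = -11.1536°,  Δλ = 7.5956°
a = sin²(Δφ/2) + cos φ₁ cos φ₂ sin²(Δλ/2) = 0.013693
c = 2·arcsin(√a) = 0.234574 rad = 13.4401°
d = R·c = 6371 × 0.234574 = 1494.5 km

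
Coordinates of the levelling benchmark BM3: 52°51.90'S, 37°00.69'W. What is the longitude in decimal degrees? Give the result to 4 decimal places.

37° + 0.69′/60 = 37 + 0.01150 = 37.0115°

37.0115°W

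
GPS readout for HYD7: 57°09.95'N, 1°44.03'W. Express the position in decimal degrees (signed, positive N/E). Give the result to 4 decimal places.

lat: 57.1658° N → +57.1658°
lon: 1.7338° W → -1.7338°

+57.1658°, -1.7338°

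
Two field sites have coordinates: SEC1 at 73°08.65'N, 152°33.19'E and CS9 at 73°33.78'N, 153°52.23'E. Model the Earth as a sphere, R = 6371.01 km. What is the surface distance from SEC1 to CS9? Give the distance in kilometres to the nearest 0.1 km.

62.7 km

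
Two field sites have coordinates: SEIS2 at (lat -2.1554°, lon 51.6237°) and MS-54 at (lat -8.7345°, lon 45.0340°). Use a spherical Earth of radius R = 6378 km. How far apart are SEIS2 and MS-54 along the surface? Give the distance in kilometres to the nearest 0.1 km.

Δφ = -6.5791°,  Δλ = -6.5897°
a = sin²(Δφ/2) + cos φ₁ cos φ₂ sin²(Δλ/2) = 0.006555
c = 2·arcsin(√a) = 0.162108 rad = 9.2881°
d = R·c = 6378 × 0.162108 = 1033.9 km

1033.9 km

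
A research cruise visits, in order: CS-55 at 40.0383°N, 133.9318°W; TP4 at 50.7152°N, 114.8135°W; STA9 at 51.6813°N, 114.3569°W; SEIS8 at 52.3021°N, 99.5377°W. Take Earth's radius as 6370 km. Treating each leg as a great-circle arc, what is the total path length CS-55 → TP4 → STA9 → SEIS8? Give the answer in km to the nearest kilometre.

3025 km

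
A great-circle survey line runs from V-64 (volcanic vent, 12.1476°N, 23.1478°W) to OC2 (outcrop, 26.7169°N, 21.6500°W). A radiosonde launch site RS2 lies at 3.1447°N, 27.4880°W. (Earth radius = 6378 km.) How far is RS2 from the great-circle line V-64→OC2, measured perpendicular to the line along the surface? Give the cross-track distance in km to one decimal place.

δ₁₃ = central angle V-64→RS2 = 0.174110 rad  (haversine)
θ₁₃ = bearing V-64→RS2 = 205.862°,  θ₁₂ = bearing V-64→OC2 = 5.301°
dₓₜ = R·arcsin(sin δ₁₃ · sin(θ₁₃ − θ₁₂)) = 6378·arcsin(0.17323·sin(200.561°)) = -388.267 km
|dₓₜ| = 388.267 km

388.3 km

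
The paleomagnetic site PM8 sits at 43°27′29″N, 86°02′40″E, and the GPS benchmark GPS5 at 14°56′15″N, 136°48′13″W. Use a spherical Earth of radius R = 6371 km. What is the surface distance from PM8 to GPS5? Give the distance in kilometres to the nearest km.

12197 km

PM8: φ = +43.45806°, λ = +86.04444°
GPS5: φ = +14.93750°, λ = -136.80361°
Δφ = -28.5206°,  Δλ = 137.1519°
a = sin²(Δφ/2) + cos φ₁ cos φ₂ sin²(Δλ/2) = 0.668452
c = 2·arcsin(√a) = 1.914423 rad = 109.6884°
d = R·c = 6371 × 1.914423 = 12196.8 km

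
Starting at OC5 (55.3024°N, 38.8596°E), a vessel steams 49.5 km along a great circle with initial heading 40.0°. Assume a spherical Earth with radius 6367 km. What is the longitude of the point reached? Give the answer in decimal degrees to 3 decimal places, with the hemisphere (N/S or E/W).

39.367°E

δ = d/R = 49.5/6367 = 0.007774 rad
φ₂ = arcsin(sin φ₁ cos δ + cos φ₁ sin δ cos θ)
   = arcsin(0.82217·0.99997 + 0.56925·0.00777·0.76604) = 55.64259°
λ₂ = λ₁ + atan2(sin θ sin δ cos φ₁, cos δ − sin φ₁ sin φ₂) = 39.36695°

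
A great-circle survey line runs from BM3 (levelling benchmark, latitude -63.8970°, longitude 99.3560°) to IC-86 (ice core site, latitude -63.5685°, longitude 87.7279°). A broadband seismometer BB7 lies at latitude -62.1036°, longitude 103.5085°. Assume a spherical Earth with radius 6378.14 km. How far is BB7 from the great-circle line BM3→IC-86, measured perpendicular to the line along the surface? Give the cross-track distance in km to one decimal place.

186.6 km

δ₁₃ = central angle BM3→BB7 = 0.045396 rad  (haversine)
θ₁₃ = bearing BM3→BB7 = 48.293°,  θ₁₂ = bearing BM3→IC-86 = 268.423°
dₓₜ = R·arcsin(sin δ₁₃ · sin(θ₁₃ − θ₁₂)) = 6378.14·arcsin(0.04538·sin(-220.130°)) = 186.579 km
|dₓₜ| = 186.579 km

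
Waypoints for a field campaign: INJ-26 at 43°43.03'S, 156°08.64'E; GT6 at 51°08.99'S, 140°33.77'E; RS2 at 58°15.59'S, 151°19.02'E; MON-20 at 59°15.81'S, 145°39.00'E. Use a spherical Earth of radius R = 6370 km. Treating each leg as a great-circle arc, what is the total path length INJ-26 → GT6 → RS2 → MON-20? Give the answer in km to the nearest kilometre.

2822 km

INJ-26: φ = -43.71717°, λ = +156.14400°
GT6: φ = -51.14983°, λ = +140.56283°
RS2: φ = -58.25983°, λ = +151.31700°
MON-20: φ = -59.26350°, λ = +145.65000°
INJ-26→GT6: c = 0.224361 rad, d = 1429.18 km
GT6→RS2: c = 0.164413 rad, d = 1047.31 km
RS2→MON-20: c = 0.054182 rad, d = 345.14 km
Total = 1429.18 + 1047.31 + 345.14 = 2821.63 km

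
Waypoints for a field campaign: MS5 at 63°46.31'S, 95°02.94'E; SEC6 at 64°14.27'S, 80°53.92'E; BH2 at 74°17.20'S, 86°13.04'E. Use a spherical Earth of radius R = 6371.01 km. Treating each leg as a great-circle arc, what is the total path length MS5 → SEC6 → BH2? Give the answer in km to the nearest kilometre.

1826 km

MS5: φ = -63.77183°, λ = +95.04900°
SEC6: φ = -64.23783°, λ = +80.89867°
BH2: φ = -74.28667°, λ = +86.21733°
MS5→SEC6: c = 0.108325 rad, d = 690.14 km
SEC6→BH2: c = 0.178266 rad, d = 1135.74 km
Total = 690.14 + 1135.74 = 1825.88 km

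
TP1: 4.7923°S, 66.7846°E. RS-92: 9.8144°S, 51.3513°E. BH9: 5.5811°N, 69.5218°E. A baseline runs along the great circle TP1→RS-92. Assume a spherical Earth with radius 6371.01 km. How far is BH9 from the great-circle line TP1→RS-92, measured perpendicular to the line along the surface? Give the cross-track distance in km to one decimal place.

989.0 km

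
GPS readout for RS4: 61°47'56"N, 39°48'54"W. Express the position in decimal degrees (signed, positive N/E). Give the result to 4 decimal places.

+61.7989°, -39.8150°

lat: 61.7989° N → +61.7989°
lon: 39.8150° W → -39.8150°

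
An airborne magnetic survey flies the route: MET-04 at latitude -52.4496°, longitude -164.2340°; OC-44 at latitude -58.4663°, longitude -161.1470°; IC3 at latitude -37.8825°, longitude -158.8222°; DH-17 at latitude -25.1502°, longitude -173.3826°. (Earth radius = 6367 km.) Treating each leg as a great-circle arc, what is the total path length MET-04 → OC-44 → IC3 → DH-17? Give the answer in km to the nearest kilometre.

MET-04→OC-44: c = 0.109335 rad, d = 696.14 km
OC-44→IC3: c = 0.360220 rad, d = 2293.52 km
IC3→DH-17: c = 0.309570 rad, d = 1971.03 km
Total = 696.14 + 2293.52 + 1971.03 = 4960.69 km

4961 km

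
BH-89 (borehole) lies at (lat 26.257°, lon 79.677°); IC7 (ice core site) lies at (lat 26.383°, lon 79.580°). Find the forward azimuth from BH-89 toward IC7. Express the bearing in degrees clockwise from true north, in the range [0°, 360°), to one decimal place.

Δλ = -0.0970°
y = sin Δλ · cos φ₂ = -0.001517
x = cos φ₁ sin φ₂ − sin φ₁ cos φ₂ cos Δλ = 0.002200
θ = atan2(y, x) = -34.5855° → 325.4145° (mod 360°)

325.4°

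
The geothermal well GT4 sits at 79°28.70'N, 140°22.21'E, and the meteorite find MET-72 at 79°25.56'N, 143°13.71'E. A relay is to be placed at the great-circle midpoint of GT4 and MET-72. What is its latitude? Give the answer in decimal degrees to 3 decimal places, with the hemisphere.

GT4: φ = +79.47833°, λ = +140.37017°
MET-72: φ = +79.42600°, λ = +143.22850°
Bx = cos φ₂ cos Δλ = 0.183277,  By = cos φ₂ sin Δλ = 0.009151
φₘ = atan2(sin φ₁ + sin φ₂, √((cos φ₁ + Bx)² + By²)) = 79.45537°
λₘ = λ₁ + atan2(By, cos φ₁ + Bx) = 141.80284°

79.455°N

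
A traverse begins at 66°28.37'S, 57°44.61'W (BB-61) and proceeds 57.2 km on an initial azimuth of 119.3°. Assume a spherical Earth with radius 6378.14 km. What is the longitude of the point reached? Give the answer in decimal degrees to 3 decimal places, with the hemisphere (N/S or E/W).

BB-61: φ = -66.47283°, λ = -57.74350°
δ = d/R = 57.2/6378.14 = 0.008968 rad
φ₂ = arcsin(sin φ₁ cos δ + cos φ₁ sin δ cos θ)
   = arcsin(-0.91687·0.99996 + 0.39918·0.00897·-0.48938) = -66.72023°
λ₂ = λ₁ + atan2(sin θ sin δ cos φ₁, cos δ − sin φ₁ sin φ₂) = -56.60964°

56.610°W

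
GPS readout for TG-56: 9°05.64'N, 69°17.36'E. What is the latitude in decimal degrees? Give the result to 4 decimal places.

9.0940°N

9° + 5.64′/60 = 9 + 0.09400 = 9.0940°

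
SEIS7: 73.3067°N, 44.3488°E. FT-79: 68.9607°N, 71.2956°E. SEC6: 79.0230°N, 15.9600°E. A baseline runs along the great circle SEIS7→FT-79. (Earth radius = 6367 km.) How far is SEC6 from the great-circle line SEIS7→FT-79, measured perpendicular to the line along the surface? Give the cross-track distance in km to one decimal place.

δ₁₃ = central angle SEIS7→SEC6 = 0.152136 rad  (haversine)
θ₁₃ = bearing SEIS7→SEC6 = 323.317°,  θ₁₂ = bearing SEIS7→FT-79 = 103.295°
dₓₜ = R·arcsin(sin δ₁₃ · sin(θ₁₃ − θ₁₂)) = 6367·arcsin(0.15155·sin(220.022°)) = -621.512 km
|dₓₜ| = 621.512 km

621.5 km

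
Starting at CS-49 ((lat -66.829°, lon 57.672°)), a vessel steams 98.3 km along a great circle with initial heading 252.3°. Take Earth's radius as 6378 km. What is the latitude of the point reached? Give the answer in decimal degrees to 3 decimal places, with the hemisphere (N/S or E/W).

δ = d/R = 98.3/6378 = 0.015412 rad
φ₂ = arcsin(sin φ₁ cos δ + cos φ₁ sin δ cos θ)
   = arcsin(-0.91933·0.99988 + 0.39348·0.01541·-0.30403) = -67.08289°
λ₂ = λ₁ + atan2(sin θ sin δ cos φ₁, cos δ − sin φ₁ sin φ₂) = 55.51117°

67.083°S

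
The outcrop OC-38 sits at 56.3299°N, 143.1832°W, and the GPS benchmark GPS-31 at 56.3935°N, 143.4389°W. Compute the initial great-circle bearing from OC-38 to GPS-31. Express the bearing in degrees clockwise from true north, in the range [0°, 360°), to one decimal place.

Δλ = -0.2557°
y = sin Δλ · cos φ₂ = -0.002470
x = cos φ₁ sin φ₂ − sin φ₁ cos φ₂ cos Δλ = 0.001115
θ = atan2(y, x) = -65.7130° → 294.2870° (mod 360°)

294.3°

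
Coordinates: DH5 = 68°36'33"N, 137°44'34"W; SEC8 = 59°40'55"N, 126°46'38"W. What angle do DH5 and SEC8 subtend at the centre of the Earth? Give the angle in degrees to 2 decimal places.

10.09°

DH5: φ = +68.60917°, λ = -137.74278°
SEC8: φ = +59.68194°, λ = -126.77722°
Δφ = -8.9272°,  Δλ = 10.9656°
a = sin²(Δφ/2) + cos φ₁ cos φ₂ sin²(Δλ/2) = 0.007738
c = 2·arcsin(√a) = 0.176156 rad = 10.0930°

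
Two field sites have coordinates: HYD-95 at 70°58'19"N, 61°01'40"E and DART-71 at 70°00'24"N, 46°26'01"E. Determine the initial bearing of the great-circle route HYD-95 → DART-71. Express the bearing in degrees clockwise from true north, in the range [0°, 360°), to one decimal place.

HYD-95: φ = +70.97194°, λ = +61.02778°
DART-71: φ = +70.00667°, λ = +46.43361°
Δλ = -14.5942°
y = sin Δλ · cos φ₂ = -0.086152
x = cos φ₁ sin φ₂ − sin φ₁ cos φ₂ cos Δλ = -0.006417
θ = atan2(y, x) = -94.2601° → 265.7399° (mod 360°)

265.7°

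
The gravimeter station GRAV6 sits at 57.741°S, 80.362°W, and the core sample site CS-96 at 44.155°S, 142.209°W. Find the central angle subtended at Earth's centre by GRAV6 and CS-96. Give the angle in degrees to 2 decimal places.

Δφ = 13.5860°,  Δλ = -61.8470°
a = sin²(Δφ/2) + cos φ₁ cos φ₂ sin²(Δλ/2) = 0.115120
c = 2·arcsin(√a) = 0.692332 rad = 39.6677°

39.67°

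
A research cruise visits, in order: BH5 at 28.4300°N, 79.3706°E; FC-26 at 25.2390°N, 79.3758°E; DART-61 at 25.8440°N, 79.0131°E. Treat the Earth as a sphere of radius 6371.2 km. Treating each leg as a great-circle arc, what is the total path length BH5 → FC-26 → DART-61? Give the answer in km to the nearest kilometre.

431 km

BH5→FC-26: c = 0.055694 rad, d = 354.83 km
FC-26→DART-61: c = 0.012005 rad, d = 76.49 km
Total = 354.83 + 76.49 = 431.32 km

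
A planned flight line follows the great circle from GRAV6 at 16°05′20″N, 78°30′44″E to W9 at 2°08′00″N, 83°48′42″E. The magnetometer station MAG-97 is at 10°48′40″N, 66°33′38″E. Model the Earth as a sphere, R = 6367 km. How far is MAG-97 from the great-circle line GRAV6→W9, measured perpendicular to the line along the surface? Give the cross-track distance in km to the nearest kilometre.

GRAV6: φ = +16.08889°, λ = +78.51222°
W9: φ = +2.13333°, λ = +83.81167°
MAG-97: φ = +10.81111°, λ = +66.56056°
δ₁₃ = central angle GRAV6→MAG-97 = 0.222713 rad  (haversine)
θ₁₃ = bearing GRAV6→MAG-97 = 247.062°,  θ₁₂ = bearing GRAV6→W9 = 158.964°
dₓₜ = R·arcsin(sin δ₁₃ · sin(θ₁₃ − θ₁₂)) = 6367·arcsin(0.22088·sin(88.098°)) = 1417.219 km
|dₓₜ| = 1417.219 km

1417 km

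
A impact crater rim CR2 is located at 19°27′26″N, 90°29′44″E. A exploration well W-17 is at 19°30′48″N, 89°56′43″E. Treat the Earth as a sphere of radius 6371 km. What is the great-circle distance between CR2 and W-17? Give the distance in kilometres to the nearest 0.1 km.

58.0 km

CR2: φ = +19.45722°, λ = +90.49556°
W-17: φ = +19.51333°, λ = +89.94528°
Δφ = 0.0561°,  Δλ = -0.5503°
a = sin²(Δφ/2) + cos φ₁ cos φ₂ sin²(Δλ/2) = 0.000021
c = 2·arcsin(√a) = 0.009107 rad = 0.5218°
d = R·c = 6371 × 0.009107 = 58.0 km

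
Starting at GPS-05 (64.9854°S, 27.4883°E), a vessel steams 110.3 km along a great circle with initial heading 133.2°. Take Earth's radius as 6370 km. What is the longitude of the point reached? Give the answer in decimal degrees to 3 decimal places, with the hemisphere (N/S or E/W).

29.243°E

δ = d/R = 110.3/6370 = 0.017316 rad
φ₂ = arcsin(sin φ₁ cos δ + cos φ₁ sin δ cos θ)
   = arcsin(-0.90620·0.99985 + 0.42285·0.01731·-0.68455) = -65.65449°
λ₂ = λ₁ + atan2(sin θ sin δ cos φ₁, cos δ − sin φ₁ sin φ₂) = 29.24285°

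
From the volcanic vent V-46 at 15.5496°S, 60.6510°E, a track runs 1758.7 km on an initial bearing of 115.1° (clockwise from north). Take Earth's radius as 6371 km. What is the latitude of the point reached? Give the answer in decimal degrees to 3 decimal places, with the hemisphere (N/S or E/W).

δ = d/R = 1758.7/6371 = 0.276048 rad
φ₂ = arcsin(sin φ₁ cos δ + cos φ₁ sin δ cos θ)
   = arcsin(-0.26807·0.96214 + 0.96340·0.27256·-0.42420) = -21.67302°
λ₂ = λ₁ + atan2(sin θ sin δ cos φ₁, cos δ − sin φ₁ sin φ₂) = 76.05320°

21.673°S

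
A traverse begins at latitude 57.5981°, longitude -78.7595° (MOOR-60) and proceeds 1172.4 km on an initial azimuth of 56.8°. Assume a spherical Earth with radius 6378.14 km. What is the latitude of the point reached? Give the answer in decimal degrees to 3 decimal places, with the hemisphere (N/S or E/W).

62.094°N

δ = d/R = 1172.4/6378.14 = 0.183815 rad
φ₂ = arcsin(sin φ₁ cos δ + cos φ₁ sin δ cos θ)
   = arcsin(0.84431·0.98315 + 0.53585·0.18278·0.54756) = 62.09409°
λ₂ = λ₁ + atan2(sin θ sin δ cos φ₁, cos δ − sin φ₁ sin φ₂) = -59.68534°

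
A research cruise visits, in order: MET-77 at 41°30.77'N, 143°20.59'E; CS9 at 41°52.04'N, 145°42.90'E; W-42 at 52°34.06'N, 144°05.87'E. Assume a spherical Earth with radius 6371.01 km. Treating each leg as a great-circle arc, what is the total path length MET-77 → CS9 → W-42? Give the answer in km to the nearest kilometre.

1397 km

MET-77: φ = +41.51283°, λ = +143.34317°
CS9: φ = +41.86733°, λ = +145.71500°
W-42: φ = +52.56767°, λ = +144.09783°
MET-77→CS9: c = 0.031525 rad, d = 200.84 km
CS9→W-42: c = 0.187725 rad, d = 1195.99 km
Total = 200.84 + 1195.99 = 1396.84 km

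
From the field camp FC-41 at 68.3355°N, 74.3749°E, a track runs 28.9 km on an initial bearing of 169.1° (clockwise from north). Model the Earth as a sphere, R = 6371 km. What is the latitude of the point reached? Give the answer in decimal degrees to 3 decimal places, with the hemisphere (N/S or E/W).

δ = d/R = 28.9/6371 = 0.004536 rad
φ₂ = arcsin(sin φ₁ cos δ + cos φ₁ sin δ cos θ)
   = arcsin(0.92936·0.99999 + 0.36917·0.00454·-0.98196) = 68.08023°
λ₂ = λ₁ + atan2(sin θ sin δ cos φ₁, cos δ − sin φ₁ sin φ₂) = 74.50655°

68.080°N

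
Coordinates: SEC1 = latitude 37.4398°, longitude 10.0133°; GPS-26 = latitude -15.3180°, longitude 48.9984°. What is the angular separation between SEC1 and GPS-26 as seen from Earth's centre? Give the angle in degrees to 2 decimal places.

64.24°

Δφ = -52.7578°,  Δλ = 38.9851°
a = sin²(Δφ/2) + cos φ₁ cos φ₂ sin²(Δλ/2) = 0.282674
c = 2·arcsin(√a) = 1.121144 rad = 64.2368°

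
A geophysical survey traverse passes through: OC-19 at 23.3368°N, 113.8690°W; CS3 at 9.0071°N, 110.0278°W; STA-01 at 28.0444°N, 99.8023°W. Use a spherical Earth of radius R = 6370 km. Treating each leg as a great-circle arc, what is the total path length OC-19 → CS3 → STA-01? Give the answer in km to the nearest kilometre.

4017 km

OC-19→CS3: c = 0.258203 rad, d = 1644.75 km
CS3→STA-01: c = 0.372389 rad, d = 2372.12 km
Total = 1644.75 + 2372.12 = 4016.87 km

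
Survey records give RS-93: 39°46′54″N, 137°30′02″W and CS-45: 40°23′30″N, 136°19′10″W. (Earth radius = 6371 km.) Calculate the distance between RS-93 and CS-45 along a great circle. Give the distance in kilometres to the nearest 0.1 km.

RS-93: φ = +39.78167°, λ = -137.50056°
CS-45: φ = +40.39167°, λ = -136.31944°
Δφ = 0.6100°,  Δλ = 1.1811°
a = sin²(Δφ/2) + cos φ₁ cos φ₂ sin²(Δλ/2) = 0.000091
c = 2·arcsin(√a) = 0.019028 rad = 1.0902°
d = R·c = 6371 × 0.019028 = 121.2 km

121.2 km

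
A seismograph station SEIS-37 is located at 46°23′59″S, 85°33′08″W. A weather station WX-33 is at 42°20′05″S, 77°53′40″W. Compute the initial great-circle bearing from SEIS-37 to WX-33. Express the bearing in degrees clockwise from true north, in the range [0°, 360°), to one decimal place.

SEIS-37: φ = -46.39972°, λ = -85.55222°
WX-33: φ = -42.33472°, λ = -77.89444°
Δλ = 7.6578°
y = sin Δλ · cos φ₂ = 0.098506
x = cos φ₁ sin φ₂ − sin φ₁ cos φ₂ cos Δλ = 0.066114
θ = atan2(y, x) = 56.1318° → 56.1318° (mod 360°)

56.1°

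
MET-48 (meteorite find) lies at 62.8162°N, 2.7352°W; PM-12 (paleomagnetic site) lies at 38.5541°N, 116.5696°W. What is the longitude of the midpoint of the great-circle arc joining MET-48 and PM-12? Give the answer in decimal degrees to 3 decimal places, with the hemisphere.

Bx = cos φ₂ cos Δλ = -0.316010,  By = cos φ₂ sin Δλ = -0.715327
φₘ = atan2(sin φ₁ + sin φ₂, √((cos φ₁ + Bx)² + By²)) = 64.26930°
λₘ = λ₁ + atan2(By, cos φ₁ + Bx) = -81.59704°

81.597°W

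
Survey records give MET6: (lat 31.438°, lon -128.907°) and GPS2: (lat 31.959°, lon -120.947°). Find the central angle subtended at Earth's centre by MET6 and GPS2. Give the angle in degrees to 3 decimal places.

Δφ = 0.5210°,  Δλ = 7.9600°
a = sin²(Δφ/2) + cos φ₁ cos φ₂ sin²(Δλ/2) = 0.003508
c = 2·arcsin(√a) = 0.118526 rad = 6.7910°

6.791°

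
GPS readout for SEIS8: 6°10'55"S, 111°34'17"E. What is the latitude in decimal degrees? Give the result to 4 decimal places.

6.1819°S

6° + 10′/60 + 55″/3600 = 6 + 0.16667 + 0.01528 = 6.1819°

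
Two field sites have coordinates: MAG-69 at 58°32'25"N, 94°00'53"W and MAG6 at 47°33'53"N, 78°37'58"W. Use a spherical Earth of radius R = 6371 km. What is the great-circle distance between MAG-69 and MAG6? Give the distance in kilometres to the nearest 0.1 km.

1588.1 km

MAG-69: φ = +58.54028°, λ = -94.01472°
MAG6: φ = +47.56472°, λ = -78.63278°
Δφ = -10.9756°,  Δλ = 15.3819°
a = sin²(Δφ/2) + cos φ₁ cos φ₂ sin²(Δλ/2) = 0.015453
c = 2·arcsin(√a) = 0.249265 rad = 14.2818°
d = R·c = 6371 × 0.249265 = 1588.1 km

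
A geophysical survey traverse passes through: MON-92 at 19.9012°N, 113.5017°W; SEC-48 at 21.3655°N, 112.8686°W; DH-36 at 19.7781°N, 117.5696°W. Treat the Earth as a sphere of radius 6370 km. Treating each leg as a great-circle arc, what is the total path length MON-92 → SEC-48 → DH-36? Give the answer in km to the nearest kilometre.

696 km

MON-92→SEC-48: c = 0.027570 rad, d = 175.62 km
SEC-48→DH-36: c = 0.081654 rad, d = 520.13 km
Total = 175.62 + 520.13 = 695.75 km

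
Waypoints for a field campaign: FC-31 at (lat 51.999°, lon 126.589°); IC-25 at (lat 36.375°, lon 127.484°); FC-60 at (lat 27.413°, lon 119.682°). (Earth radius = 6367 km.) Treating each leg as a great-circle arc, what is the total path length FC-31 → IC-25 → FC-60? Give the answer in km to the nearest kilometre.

2975 km

FC-31→IC-25: c = 0.272915 rad, d = 1737.65 km
IC-25→FC-60: c = 0.194339 rad, d = 1237.36 km
Total = 1737.65 + 1237.36 = 2975.00 km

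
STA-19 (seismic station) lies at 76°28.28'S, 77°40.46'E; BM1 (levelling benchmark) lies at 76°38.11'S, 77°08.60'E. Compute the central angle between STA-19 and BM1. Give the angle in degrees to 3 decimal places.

STA-19: φ = -76.47133°, λ = +77.67433°
BM1: φ = -76.63517°, λ = +77.14333°
Δφ = -0.1638°,  Δλ = -0.5310°
a = sin²(Δφ/2) + cos φ₁ cos φ₂ sin²(Δλ/2) = 0.000003
c = 2·arcsin(√a) = 0.003581 rad = 0.2052°

0.205°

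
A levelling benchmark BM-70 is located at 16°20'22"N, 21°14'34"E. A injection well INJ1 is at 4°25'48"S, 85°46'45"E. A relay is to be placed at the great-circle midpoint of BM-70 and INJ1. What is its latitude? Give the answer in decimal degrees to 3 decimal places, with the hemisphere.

BM-70: φ = +16.33944°, λ = +21.24278°
INJ1: φ = -4.43000°, λ = +85.77917°
Bx = cos φ₂ cos Δλ = 0.428653,  By = cos φ₂ sin Δλ = 0.900161
φₘ = atan2(sin φ₁ + sin φ₂, √((cos φ₁ + Bx)² + By²)) = 7.03179°
λₘ = λ₁ + atan2(By, cos φ₁ + Bx) = 54.20245°

7.032°N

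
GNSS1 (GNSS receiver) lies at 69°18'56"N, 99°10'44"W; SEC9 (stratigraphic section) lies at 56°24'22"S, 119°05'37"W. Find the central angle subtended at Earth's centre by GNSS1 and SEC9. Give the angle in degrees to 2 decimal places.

GNSS1: φ = +69.31556°, λ = -99.17889°
SEC9: φ = -56.40611°, λ = -119.09361°
Δφ = -125.7217°,  Δλ = -19.9147°
a = sin²(Δφ/2) + cos φ₁ cos φ₂ sin²(Δλ/2) = 0.797768
c = 2·arcsin(√a) = 2.208728 rad = 126.5508°

126.55°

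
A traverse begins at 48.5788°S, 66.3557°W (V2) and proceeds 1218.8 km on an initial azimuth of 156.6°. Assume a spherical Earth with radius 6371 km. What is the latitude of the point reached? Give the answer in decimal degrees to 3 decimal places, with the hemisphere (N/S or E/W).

δ = d/R = 1218.8/6371 = 0.191304 rad
φ₂ = arcsin(sin φ₁ cos δ + cos φ₁ sin δ cos θ)
   = arcsin(-0.74987·0.98176 + 0.66159·0.19014·-0.91775) = -58.38994°
λ₂ = λ₁ + atan2(sin θ sin δ cos φ₁, cos δ − sin φ₁ sin φ₂) = -58.07212°

58.390°S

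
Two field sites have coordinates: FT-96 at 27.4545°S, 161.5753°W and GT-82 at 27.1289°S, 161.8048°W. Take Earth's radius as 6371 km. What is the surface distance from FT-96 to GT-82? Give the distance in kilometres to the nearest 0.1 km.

42.7 km

Δφ = 0.3256°,  Δλ = -0.2295°
a = sin²(Δφ/2) + cos φ₁ cos φ₂ sin²(Δλ/2) = 0.000011
c = 2·arcsin(√a) = 0.006706 rad = 0.3842°
d = R·c = 6371 × 0.006706 = 42.7 km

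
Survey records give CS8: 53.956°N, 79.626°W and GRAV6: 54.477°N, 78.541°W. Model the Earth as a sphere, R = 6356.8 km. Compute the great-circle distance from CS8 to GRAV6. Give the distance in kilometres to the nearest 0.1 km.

91.1 km

Δφ = 0.5210°,  Δλ = 1.0850°
a = sin²(Δφ/2) + cos φ₁ cos φ₂ sin²(Δλ/2) = 0.000051
c = 2·arcsin(√a) = 0.014328 rad = 0.8209°
d = R·c = 6356.8 × 0.014328 = 91.1 km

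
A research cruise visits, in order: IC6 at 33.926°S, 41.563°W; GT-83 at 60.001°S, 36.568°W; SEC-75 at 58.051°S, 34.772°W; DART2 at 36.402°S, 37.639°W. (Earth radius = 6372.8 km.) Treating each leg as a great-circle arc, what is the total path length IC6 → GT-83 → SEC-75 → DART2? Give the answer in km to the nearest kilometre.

IC6→GT-83: c = 0.458666 rad, d = 2922.99 km
GT-83→SEC-75: c = 0.037660 rad, d = 240.00 km
SEC-75→DART2: c = 0.379289 rad, d = 2417.13 km
Total = 2922.99 + 240.00 + 2417.13 = 5580.12 km

5580 km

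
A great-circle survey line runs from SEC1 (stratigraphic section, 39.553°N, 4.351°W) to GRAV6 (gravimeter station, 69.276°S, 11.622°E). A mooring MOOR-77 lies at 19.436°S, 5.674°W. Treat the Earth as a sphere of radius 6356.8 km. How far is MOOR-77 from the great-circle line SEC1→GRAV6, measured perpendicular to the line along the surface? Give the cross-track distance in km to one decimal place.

δ₁₃ = central angle SEC1→MOOR-77 = 1.029778 rad  (haversine)
θ₁₃ = bearing SEC1→MOOR-77 = 181.455°,  θ₁₂ = bearing SEC1→GRAV6 = 174.072°
dₓₜ = R·arcsin(sin δ₁₃ · sin(θ₁₃ − θ₁₂)) = 6356.8·arcsin(0.85718·sin(7.384°)) = 701.695 km
|dₓₜ| = 701.695 km

701.7 km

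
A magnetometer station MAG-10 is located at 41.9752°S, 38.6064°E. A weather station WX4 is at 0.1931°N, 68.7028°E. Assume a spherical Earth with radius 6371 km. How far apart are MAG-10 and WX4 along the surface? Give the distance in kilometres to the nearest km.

5575 km

Δφ = 42.1683°,  Δλ = 30.0964°
a = sin²(Δφ/2) + cos φ₁ cos φ₂ sin²(Δλ/2) = 0.179525
c = 2·arcsin(√a) = 0.875062 rad = 50.1374°
d = R·c = 6371 × 0.875062 = 5575.0 km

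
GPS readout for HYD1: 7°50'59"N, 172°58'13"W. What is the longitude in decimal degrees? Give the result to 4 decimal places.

172.9703°W

172° + 58′/60 + 13″/3600 = 172 + 0.96667 + 0.00361 = 172.9703°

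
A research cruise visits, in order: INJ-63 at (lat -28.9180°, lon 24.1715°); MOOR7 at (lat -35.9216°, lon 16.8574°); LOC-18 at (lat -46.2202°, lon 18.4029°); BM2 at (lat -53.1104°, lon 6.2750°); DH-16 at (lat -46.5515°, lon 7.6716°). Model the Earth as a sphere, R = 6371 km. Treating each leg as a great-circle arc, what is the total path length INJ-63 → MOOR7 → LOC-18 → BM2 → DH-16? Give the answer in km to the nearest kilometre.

INJ-63→MOOR7: c = 0.162841 rad, d = 1037.46 km
MOOR7→LOC-18: c = 0.180881 rad, d = 1152.39 km
LOC-18→BM2: c = 0.181864 rad, d = 1158.65 km
BM2→DH-16: c = 0.115543 rad, d = 736.12 km
Total = 1037.46 + 1152.39 + 1158.65 + 736.12 = 4084.63 km

4085 km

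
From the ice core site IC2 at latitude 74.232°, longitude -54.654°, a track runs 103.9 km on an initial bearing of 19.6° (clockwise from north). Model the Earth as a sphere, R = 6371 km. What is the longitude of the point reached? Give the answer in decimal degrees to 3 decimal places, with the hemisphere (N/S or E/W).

δ = d/R = 103.9/6371 = 0.016308 rad
φ₂ = arcsin(sin φ₁ cos δ + cos φ₁ sin δ cos θ)
   = arcsin(0.96237·0.99987 + 0.27174·0.01631·0.94206) = 75.10904°
λ₂ = λ₁ + atan2(sin θ sin δ cos φ₁, cos δ − sin φ₁ sin φ₂) = -53.43424°

53.434°W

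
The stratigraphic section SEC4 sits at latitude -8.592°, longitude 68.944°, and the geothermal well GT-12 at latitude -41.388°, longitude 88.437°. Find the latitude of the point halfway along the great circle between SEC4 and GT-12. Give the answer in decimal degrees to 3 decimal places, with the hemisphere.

25.304°S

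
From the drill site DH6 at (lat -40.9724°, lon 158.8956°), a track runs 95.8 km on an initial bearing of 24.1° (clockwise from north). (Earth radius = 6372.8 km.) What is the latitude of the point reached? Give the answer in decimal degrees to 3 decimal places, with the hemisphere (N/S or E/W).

40.185°S

δ = d/R = 95.8/6372.8 = 0.015033 rad
φ₂ = arcsin(sin φ₁ cos δ + cos φ₁ sin δ cos θ)
   = arcsin(-0.65570·0.99989 + 0.75503·0.01503·0.91283) = -40.18525°
λ₂ = λ₁ + atan2(sin θ sin δ cos φ₁, cos δ − sin φ₁ sin φ₂) = 159.35595°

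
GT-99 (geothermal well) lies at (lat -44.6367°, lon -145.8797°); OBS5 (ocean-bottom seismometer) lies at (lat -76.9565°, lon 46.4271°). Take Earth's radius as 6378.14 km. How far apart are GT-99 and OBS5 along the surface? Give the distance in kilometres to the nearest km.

Δφ = -32.3198°,  Δλ = -167.6932°
a = sin²(Δφ/2) + cos φ₁ cos φ₂ sin²(Δλ/2) = 0.236212
c = 2·arcsin(√a) = 1.015053 rad = 58.1582°
d = R·c = 6378.14 × 1.015053 = 6474.1 km

6474 km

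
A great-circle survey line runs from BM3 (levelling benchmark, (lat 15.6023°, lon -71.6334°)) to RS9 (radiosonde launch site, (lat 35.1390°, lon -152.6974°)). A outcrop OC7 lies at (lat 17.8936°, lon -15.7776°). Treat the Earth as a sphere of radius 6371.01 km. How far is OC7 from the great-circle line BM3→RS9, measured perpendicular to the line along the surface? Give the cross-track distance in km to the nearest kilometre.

δ₁₃ = central angle BM3→OC7 = 0.930935 rad  (haversine)
θ₁₃ = bearing BM3→OC7 = 79.058°,  θ₁₂ = bearing BM3→RS9 = 302.779°
dₓₜ = R·arcsin(sin δ₁₃ · sin(θ₁₃ − θ₁₂)) = 6371.01·arcsin(0.80218·sin(-223.721°)) = 3744.065 km
|dₓₜ| = 3744.065 km

3744 km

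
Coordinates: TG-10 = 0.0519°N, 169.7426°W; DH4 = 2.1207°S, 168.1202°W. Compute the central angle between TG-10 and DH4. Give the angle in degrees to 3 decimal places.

2.711°

Δφ = -2.1726°,  Δλ = 1.6224°
a = sin²(Δφ/2) + cos φ₁ cos φ₂ sin²(Δλ/2) = 0.000560
c = 2·arcsin(√a) = 0.047321 rad = 2.7113°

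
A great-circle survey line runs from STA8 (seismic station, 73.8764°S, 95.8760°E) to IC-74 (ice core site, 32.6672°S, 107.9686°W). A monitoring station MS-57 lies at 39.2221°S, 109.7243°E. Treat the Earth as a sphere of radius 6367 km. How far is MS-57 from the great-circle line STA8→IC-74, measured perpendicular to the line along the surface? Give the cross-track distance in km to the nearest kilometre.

2404 km

δ₁₃ = central angle STA8→MS-57 = 0.615743 rad  (haversine)
θ₁₃ = bearing STA8→MS-57 = 18.726°,  θ₁₂ = bearing STA8→IC-74 = 159.065°
dₓₜ = R·arcsin(sin δ₁₃ · sin(θ₁₃ − θ₁₂)) = 6367·arcsin(0.57757·sin(-140.339°)) = -2403.744 km
|dₓₜ| = 2403.744 km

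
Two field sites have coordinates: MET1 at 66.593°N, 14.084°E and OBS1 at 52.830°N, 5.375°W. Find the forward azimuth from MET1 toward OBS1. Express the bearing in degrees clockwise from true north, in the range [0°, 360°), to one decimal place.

Δλ = -19.4590°
y = sin Δλ · cos φ₂ = -0.201272
x = cos φ₁ sin φ₂ − sin φ₁ cos φ₂ cos Δλ = -0.206236
θ = atan2(y, x) = -135.6978° → 224.3022° (mod 360°)

224.3°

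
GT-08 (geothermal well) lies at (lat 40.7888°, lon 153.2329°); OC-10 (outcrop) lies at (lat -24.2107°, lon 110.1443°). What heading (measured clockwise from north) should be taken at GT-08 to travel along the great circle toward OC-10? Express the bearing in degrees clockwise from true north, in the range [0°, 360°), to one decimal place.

219.9°

Δλ = -43.0886°
y = sin Δλ · cos φ₂ = -0.623043
x = cos φ₁ sin φ₂ − sin φ₁ cos φ₂ cos Δλ = -0.745612
θ = atan2(y, x) = -140.1174° → 219.8826° (mod 360°)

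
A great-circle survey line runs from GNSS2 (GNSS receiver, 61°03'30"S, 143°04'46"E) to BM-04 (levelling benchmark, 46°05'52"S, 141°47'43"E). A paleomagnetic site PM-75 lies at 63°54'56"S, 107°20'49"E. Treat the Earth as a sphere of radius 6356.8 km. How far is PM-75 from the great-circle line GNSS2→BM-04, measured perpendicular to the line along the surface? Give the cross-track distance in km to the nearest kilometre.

GNSS2: φ = -61.05833°, λ = +143.07944°
BM-04: φ = -46.09778°, λ = +141.79528°
PM-75: φ = -63.91556°, λ = +107.34694°
δ₁₃ = central angle GNSS2→PM-75 = 0.288393 rad  (haversine)
θ₁₃ = bearing GNSS2→PM-75 = 244.536°,  θ₁₂ = bearing GNSS2→BM-04 = 356.553°
dₓₜ = R·arcsin(sin δ₁₃ · sin(θ₁₃ − θ₁₂)) = 6356.8·arcsin(0.28441·sin(-112.017°)) = -1696.156 km
|dₓₜ| = 1696.156 km

1696 km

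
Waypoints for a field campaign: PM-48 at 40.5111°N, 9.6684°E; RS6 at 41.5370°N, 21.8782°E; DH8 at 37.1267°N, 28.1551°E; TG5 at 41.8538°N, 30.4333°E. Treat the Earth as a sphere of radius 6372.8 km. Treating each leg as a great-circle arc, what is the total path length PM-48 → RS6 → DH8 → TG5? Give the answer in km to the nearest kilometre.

PM-48→RS6: c = 0.161627 rad, d = 1030.02 km
RS6→DH8: c = 0.114420 rad, d = 729.18 km
DH8→TG5: c = 0.088016 rad, d = 560.91 km
Total = 1030.02 + 729.18 + 560.91 = 2320.10 km

2320 km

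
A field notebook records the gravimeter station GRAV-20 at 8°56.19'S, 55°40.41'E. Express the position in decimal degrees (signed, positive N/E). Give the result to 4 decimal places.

lat: 8.9365° S → -8.9365°
lon: 55.6735° E → +55.6735°

-8.9365°, +55.6735°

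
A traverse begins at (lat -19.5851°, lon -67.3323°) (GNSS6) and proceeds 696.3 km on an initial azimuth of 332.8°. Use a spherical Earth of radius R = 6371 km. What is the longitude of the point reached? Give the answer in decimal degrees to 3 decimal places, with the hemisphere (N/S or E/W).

70.278°W

δ = d/R = 696.3/6371 = 0.109292 rad
φ₂ = arcsin(sin φ₁ cos δ + cos φ₁ sin δ cos θ)
   = arcsin(-0.33521·0.99403 + 0.94214·0.10907·0.88942) = -13.99319°
λ₂ = λ₁ + atan2(sin θ sin δ cos φ₁, cos δ − sin φ₁ sin φ₂) = -70.27760°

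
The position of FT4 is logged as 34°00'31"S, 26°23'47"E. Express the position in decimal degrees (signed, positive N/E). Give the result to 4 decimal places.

-34.0086°, +26.3964°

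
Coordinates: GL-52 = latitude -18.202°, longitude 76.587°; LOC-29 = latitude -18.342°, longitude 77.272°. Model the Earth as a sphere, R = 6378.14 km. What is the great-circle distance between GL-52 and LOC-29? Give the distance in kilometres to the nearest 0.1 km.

Δφ = -0.1400°,  Δλ = 0.6850°
a = sin²(Δφ/2) + cos φ₁ cos φ₂ sin²(Δλ/2) = 0.000034
c = 2·arcsin(√a) = 0.011613 rad = 0.6654°
d = R·c = 6378.14 × 0.011613 = 74.1 km

74.1 km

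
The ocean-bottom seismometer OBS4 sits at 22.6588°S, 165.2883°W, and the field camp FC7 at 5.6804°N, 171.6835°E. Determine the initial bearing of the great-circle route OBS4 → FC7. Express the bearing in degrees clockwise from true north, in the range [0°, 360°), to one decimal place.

318.8°

Δλ = -23.0282°
y = sin Δλ · cos φ₂ = -0.389263
x = cos φ₁ sin φ₂ − sin φ₁ cos φ₂ cos Δλ = 0.444142
θ = atan2(y, x) = -41.2326° → 318.7674° (mod 360°)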